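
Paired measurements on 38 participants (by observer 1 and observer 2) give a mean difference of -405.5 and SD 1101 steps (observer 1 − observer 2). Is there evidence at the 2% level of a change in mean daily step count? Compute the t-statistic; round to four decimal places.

-2.2704

H0: μ_d = 0; H1: μ_d ≠ 0 (paired t-test on the differences, two-sided).
t = d̄/(s_d/√n) = -405.5/(1101/√38) = -2.2704
df = n − 1 = 37
Two-sided p-value ≈ 0.029
Since p ≈ 0.029 > α = 0.02, fail to reject H0; the data do not provide sufficient evidence against H0.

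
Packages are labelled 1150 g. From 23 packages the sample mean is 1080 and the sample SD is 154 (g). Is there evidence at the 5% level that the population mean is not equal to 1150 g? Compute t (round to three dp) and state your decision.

H0: μ = 1150; H1: μ ≠ 1150 (one-sample t-test, two-sided).
t = (x̄ − μ₀)/(s/√n) = (1080 − 1150)/(154/√23) = -2.180
df = n − 1 = 22
Two-sided p-value ≈ 0.0402
Since p ≈ 0.0402 < α = 0.05, reject H0; the evidence is statistically significant.

t = -2.180; reject H0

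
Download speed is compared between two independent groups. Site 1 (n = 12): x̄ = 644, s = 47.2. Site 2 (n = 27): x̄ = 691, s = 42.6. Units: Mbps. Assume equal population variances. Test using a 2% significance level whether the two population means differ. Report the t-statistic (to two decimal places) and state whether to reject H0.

t = -3.08; reject H0

Let group 1 = site 1, group 2 = site 2. H0: μ_1 = μ_2; H1: μ_1 ≠ μ_2 (two-sample pooled-variance t-test, two-sided).
s_p² = [(12−1)·47.2² + (27−1)·42.6²]/(12+27−2) = 1937.57
t = (644 − 691)/√[1937.57·(1/12 + 1/27)] = -3.08
df = n₁ + n₂ − 2 = 37
Two-sided p-value ≈ 0.0039
Since p ≈ 0.0039 < α = 0.02, reject H0; the data support H1.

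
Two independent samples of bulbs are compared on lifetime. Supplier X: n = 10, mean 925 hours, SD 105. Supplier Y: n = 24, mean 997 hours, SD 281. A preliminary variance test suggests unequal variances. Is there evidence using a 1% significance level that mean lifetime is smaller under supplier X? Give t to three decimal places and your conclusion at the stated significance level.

Let group 1 = supplier X, group 2 = supplier Y. H0: μ_1 = μ_2; H1: μ_1 < μ_2 (Welch's two-sample t-test, left-tailed).
t = (x̄_1 − x̄_2)/√(s_1²/n_1 + s_2²/n_2) = (925 − 997)/√(105²/10 + 281²/24) = -1.086
Welch–Satterthwaite df ≈ 31.86
p-value = P(T ≤ -1.086) ≈ 0.1427
Since p ≈ 0.1427 > α = 0.01, fail to reject H0; the evidence is not statistically significant.

t = -1.086; fail to reject H0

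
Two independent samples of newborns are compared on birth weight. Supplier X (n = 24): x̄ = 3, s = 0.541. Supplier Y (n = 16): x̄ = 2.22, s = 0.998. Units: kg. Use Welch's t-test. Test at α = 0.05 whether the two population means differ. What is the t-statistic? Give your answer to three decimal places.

2.859

Let group 1 = supplier X, group 2 = supplier Y. H0: μ_1 = μ_2; H1: μ_1 ≠ μ_2 (Welch's two-sample t-test, two-sided).
t = (x̄_1 − x̄_2)/√(s_1²/n_1 + s_2²/n_2) = (3 − 2.22)/√(0.541²/24 + 0.998²/16) = 2.859
Welch–Satterthwaite df ≈ 20.93
Two-sided p-value ≈ 0.009
Since p ≈ 0.009 < α = 0.05, reject H0; the data support H1.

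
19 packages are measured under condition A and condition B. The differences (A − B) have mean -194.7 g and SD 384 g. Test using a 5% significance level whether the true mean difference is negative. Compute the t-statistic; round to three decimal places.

H0: μ_d = 0; H1: μ_d < 0 (paired t-test on the differences, left-tailed).
t = d̄/(s_d/√n) = -194.7/(384/√19) = -2.210
df = n − 1 = 18
p-value = P(T ≤ -2.210) ≈ 0.0201
Since p ≈ 0.0201 < α = 0.05, reject H0; the data support H1.

-2.210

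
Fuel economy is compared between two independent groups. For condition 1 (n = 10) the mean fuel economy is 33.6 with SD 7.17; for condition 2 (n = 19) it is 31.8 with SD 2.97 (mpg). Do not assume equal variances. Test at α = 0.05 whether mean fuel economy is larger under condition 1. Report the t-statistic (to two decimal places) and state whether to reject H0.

t = 0.76; fail to reject H0

Let group 1 = condition 1, group 2 = condition 2. H0: μ_1 = μ_2; H1: μ_1 > μ_2 (Welch's two-sample t-test, right-tailed).
t = (x̄_1 − x̄_2)/√(s_1²/n_1 + s_2²/n_2) = (33.6 − 31.8)/√(7.17²/10 + 2.97²/19) = 0.76
Welch–Satterthwaite df ≈ 10.66
p-value = P(T ≥ 0.76) ≈ 0.2318
Since p ≈ 0.2318 > α = 0.05, fail to reject H0; the data do not provide sufficient evidence against H0.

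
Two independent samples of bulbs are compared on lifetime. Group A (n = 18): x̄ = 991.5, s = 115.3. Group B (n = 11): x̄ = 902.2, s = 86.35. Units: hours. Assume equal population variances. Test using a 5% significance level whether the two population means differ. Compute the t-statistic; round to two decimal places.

2.21

Let group 1 = group A, group 2 = group B. H0: μ_1 = μ_2; H1: μ_1 ≠ μ_2 (two-sample pooled-variance t-test, two-sided).
s_p² = [(18−1)·115.3² + (11−1)·86.35²]/(18+11−2) = 11132
t = (991.5 − 902.2)/√[11132·(1/18 + 1/11)] = 2.21
df = n₁ + n₂ − 2 = 27
Two-sided p-value ≈ 0.0356
Since p ≈ 0.0356 < α = 0.05, reject H0; the evidence is statistically significant.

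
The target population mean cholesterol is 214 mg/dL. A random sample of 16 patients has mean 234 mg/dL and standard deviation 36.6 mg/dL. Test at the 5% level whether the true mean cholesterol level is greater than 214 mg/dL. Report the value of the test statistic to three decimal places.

2.186

H0: μ = 214; H1: μ > 214 (one-sample t-test, right-tailed).
t = (x̄ − μ₀)/(s/√n) = (234 − 214)/(36.6/√16) = 2.186
df = n − 1 = 15
p-value = P(T ≥ 2.186) ≈ 0.0226
Since p ≈ 0.0226 < α = 0.05, reject H0; the data support H1.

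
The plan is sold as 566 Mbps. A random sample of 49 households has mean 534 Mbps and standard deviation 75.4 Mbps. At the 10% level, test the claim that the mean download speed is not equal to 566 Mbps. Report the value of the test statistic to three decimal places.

-2.971

H0: μ = 566; H1: μ ≠ 566 (one-sample t-test, two-sided).
t = (x̄ − μ₀)/(s/√n) = (534 − 566)/(75.4/√49) = -2.971
df = n − 1 = 48
Two-sided p-value ≈ 0.0046
Since p ≈ 0.0046 < α = 0.1, reject H0; the evidence is statistically significant.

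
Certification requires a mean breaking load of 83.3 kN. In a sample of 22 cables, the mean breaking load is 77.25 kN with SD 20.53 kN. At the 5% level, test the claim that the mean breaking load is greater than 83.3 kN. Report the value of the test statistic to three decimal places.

-1.382

H0: μ = 83.3; H1: μ > 83.3 (one-sample t-test, right-tailed).
t = (x̄ − μ₀)/(s/√n) = (77.25 − 83.3)/(20.53/√22) = -1.382
df = n − 1 = 21
p-value = P(T ≥ -1.382) ≈ 0.909
Since p ≈ 0.909 > α = 0.05, fail to reject H0; the evidence is not statistically significant.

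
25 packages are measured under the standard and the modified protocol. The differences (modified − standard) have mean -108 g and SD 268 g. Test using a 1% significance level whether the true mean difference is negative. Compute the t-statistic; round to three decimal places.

-2.015

H0: μ_d = 0; H1: μ_d < 0 (paired t-test on the differences, left-tailed).
t = d̄/(s_d/√n) = -108/(268/√25) = -2.015
df = n − 1 = 24
p-value = P(T ≤ -2.015) ≈ 0.0276
Since p ≈ 0.0276 > α = 0.01, fail to reject H0; the data do not provide sufficient evidence against H0.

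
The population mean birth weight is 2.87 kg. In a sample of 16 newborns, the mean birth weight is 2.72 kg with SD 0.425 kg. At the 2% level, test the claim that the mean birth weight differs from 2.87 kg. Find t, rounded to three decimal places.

-1.412

H0: μ = 2.87; H1: μ ≠ 2.87 (one-sample t-test, two-sided).
t = (x̄ − μ₀)/(s/√n) = (2.72 − 2.87)/(0.425/√16) = -1.412
df = n − 1 = 15
Two-sided p-value ≈ 0.1784
Since p ≈ 0.1784 > α = 0.02, fail to reject H0; the data do not provide sufficient evidence against H0.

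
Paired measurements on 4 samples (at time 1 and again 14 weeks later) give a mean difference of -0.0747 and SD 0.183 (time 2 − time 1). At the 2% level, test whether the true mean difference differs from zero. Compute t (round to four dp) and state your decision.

t = -0.8164; fail to reject H0

H0: μ_d = 0; H1: μ_d ≠ 0 (paired t-test on the differences, two-sided).
t = d̄/(s_d/√n) = -0.0747/(0.183/√4) = -0.8164
df = n − 1 = 3
Two-sided p-value ≈ 0.474
Since p ≈ 0.474 > α = 0.02, fail to reject H0; the data do not provide sufficient evidence against H0.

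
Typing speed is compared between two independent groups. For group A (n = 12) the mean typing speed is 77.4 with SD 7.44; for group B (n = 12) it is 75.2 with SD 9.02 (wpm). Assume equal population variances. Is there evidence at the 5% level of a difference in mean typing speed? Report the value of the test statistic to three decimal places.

Let group 1 = group A, group 2 = group B. H0: μ_1 = μ_2; H1: μ_1 ≠ μ_2 (two-sample pooled-variance t-test, two-sided).
s_p² = [(12−1)·7.44² + (12−1)·9.02²]/(12+12−2) = 68.357
t = (77.4 − 75.2)/√[68.357·(1/12 + 1/12)] = 0.652
df = n₁ + n₂ − 2 = 22
Two-sided p-value ≈ 0.521
Since p ≈ 0.521 > α = 0.05, fail to reject H0; the evidence is not statistically significant.

0.652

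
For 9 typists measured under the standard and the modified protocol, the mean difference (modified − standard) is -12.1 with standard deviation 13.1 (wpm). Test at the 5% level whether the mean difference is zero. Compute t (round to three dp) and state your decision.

H0: μ_d = 0; H1: μ_d ≠ 0 (paired t-test on the differences, two-sided).
t = d̄/(s_d/√n) = -12.1/(13.1/√9) = -2.771
df = n − 1 = 8
Two-sided p-value ≈ 0.024
Since p ≈ 0.024 < α = 0.05, reject H0; the evidence is statistically significant.

t = -2.771; reject H0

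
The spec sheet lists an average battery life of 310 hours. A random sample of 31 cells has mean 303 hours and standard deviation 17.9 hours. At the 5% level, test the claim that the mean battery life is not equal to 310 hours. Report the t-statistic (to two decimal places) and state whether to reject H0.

t = -2.18; reject H0

H0: μ = 310; H1: μ ≠ 310 (one-sample t-test, two-sided).
t = (x̄ − μ₀)/(s/√n) = (303 − 310)/(17.9/√31) = -2.18
df = n − 1 = 30
Two-sided p-value ≈ 0.037
Since p ≈ 0.037 < α = 0.05, reject H0; the evidence is statistically significant.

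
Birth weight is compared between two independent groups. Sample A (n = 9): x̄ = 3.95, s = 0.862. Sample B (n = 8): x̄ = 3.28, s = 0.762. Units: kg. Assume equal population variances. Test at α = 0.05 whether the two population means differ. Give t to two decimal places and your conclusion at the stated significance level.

Let group 1 = sample A, group 2 = sample B. H0: μ_1 = μ_2; H1: μ_1 ≠ μ_2 (two-sample pooled-variance t-test, two-sided).
s_p² = [(9−1)·0.862² + (8−1)·0.762²]/(9+8−2) = 0.667257
t = (3.95 − 3.28)/√[0.667257·(1/9 + 1/8)] = 1.69
df = n₁ + n₂ − 2 = 15
Two-sided p-value ≈ 0.1121
Since p ≈ 0.1121 > α = 0.05, fail to reject H0; the evidence is not statistically significant.

t = 1.69; fail to reject H0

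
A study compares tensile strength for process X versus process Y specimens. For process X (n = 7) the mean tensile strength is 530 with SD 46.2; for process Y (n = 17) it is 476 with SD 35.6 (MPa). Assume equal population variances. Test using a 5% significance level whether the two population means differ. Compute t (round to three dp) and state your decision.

Let group 1 = process X, group 2 = process Y. H0: μ_1 = μ_2; H1: μ_1 ≠ μ_2 (two-sample pooled-variance t-test, two-sided).
s_p² = [(7−1)·46.2² + (17−1)·35.6²]/(7+17−2) = 1503.84
t = (530 − 476)/√[1503.84·(1/7 + 1/17)] = 3.101
df = n₁ + n₂ − 2 = 22
Two-sided p-value ≈ 0.0052
Since p ≈ 0.0052 < α = 0.05, reject H0; the evidence is statistically significant.

t = 3.101; reject H0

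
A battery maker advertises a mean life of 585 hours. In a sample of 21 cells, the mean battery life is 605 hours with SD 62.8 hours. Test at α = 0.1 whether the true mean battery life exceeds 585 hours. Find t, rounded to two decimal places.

1.46

H0: μ = 585; H1: μ > 585 (one-sample t-test, right-tailed).
t = (x̄ − μ₀)/(s/√n) = (605 − 585)/(62.8/√21) = 1.46
df = n − 1 = 20
p-value = P(T ≥ 1.46) ≈ 0.0800
Since p ≈ 0.0800 < α = 0.1, reject H0; the data support H1.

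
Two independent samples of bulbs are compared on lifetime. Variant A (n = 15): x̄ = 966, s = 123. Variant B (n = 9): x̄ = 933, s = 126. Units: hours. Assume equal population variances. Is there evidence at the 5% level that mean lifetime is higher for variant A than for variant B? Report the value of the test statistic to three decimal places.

0.631

Let group 1 = variant A, group 2 = variant B. H0: μ_1 = μ_2; H1: μ_1 > μ_2 (two-sample pooled-variance t-test, right-tailed).
s_p² = [(15−1)·123² + (9−1)·126²]/(15+9−2) = 15400.6
t = (966 − 933)/√[15400.6·(1/15 + 1/9)] = 0.631
df = n₁ + n₂ − 2 = 22
p-value = P(T ≥ 0.631) ≈ 0.2674
Since p ≈ 0.2674 > α = 0.05, fail to reject H0; the data do not provide sufficient evidence against H0.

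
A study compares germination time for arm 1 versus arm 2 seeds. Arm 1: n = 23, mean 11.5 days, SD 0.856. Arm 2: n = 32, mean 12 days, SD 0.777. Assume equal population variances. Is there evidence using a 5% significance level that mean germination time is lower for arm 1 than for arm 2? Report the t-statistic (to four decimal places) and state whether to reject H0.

t = -2.2561; reject H0

Let group 1 = arm 1, group 2 = arm 2. H0: μ_1 = μ_2; H1: μ_1 < μ_2 (two-sample pooled-variance t-test, left-tailed).
s_p² = [(23−1)·0.856² + (32−1)·0.777²]/(23+32−2) = 0.657279
t = (11.5 − 12)/√[0.657279·(1/23 + 1/32)] = -2.2561
df = n₁ + n₂ − 2 = 53
p-value = P(T ≤ -2.2561) ≈ 0.014
Since p ≈ 0.014 < α = 0.05, reject H0; the data support H1.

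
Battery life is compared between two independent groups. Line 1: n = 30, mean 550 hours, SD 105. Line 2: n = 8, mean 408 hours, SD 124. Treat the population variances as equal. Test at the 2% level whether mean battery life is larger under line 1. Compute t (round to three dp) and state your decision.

Let group 1 = line 1, group 2 = line 2. H0: μ_1 = μ_2; H1: μ_1 > μ_2 (two-sample pooled-variance t-test, right-tailed).
s_p² = [(30−1)·105² + (8−1)·124²]/(30+8−2) = 11871
t = (550 − 408)/√[11871·(1/30 + 1/8)] = 3.275
df = n₁ + n₂ − 2 = 36
p-value = P(T ≥ 3.275) ≈ 0.001
Since p ≈ 0.001 < α = 0.02, reject H0; the data support H1.

t = 3.275; reject H0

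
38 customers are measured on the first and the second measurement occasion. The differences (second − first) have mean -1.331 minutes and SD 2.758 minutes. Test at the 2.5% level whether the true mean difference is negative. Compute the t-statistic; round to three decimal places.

-2.975

H0: μ_d = 0; H1: μ_d < 0 (paired t-test on the differences, left-tailed).
t = d̄/(s_d/√n) = -1.331/(2.758/√38) = -2.975
df = n − 1 = 37
p-value = P(T ≤ -2.975) ≈ 0.003
Since p ≈ 0.003 < α = 0.025, reject H0; the data support H1.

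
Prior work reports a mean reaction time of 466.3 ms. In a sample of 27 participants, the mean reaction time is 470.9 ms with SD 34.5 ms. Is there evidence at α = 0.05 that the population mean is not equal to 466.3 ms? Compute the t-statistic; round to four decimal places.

H0: μ = 466.3; H1: μ ≠ 466.3 (one-sample t-test, two-sided).
t = (x̄ − μ₀)/(s/√n) = (470.9 − 466.3)/(34.5/√27) = 0.6928
df = n − 1 = 26
Two-sided p-value ≈ 0.4946
Since p ≈ 0.4946 > α = 0.05, fail to reject H0; the evidence is not statistically significant.

0.6928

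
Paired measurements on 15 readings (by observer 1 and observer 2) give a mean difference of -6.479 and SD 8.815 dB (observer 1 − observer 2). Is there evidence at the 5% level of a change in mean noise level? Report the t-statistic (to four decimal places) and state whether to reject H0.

H0: μ_d = 0; H1: μ_d ≠ 0 (paired t-test on the differences, two-sided).
t = d̄/(s_d/√n) = -6.479/(8.815/√15) = -2.8466
df = n − 1 = 14
Two-sided p-value ≈ 0.013
Since p ≈ 0.013 < α = 0.05, reject H0; the evidence is statistically significant.

t = -2.8466; reject H0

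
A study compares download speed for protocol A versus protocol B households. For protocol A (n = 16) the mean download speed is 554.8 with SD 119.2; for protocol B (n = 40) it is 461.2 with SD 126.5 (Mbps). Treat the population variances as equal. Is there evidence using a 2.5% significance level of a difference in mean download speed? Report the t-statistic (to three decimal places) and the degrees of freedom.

Let group 1 = protocol A, group 2 = protocol B. H0: μ_1 = μ_2; H1: μ_1 ≠ μ_2 (two-sample pooled-variance t-test, two-sided).
s_p² = [(16−1)·119.2² + (40−1)·126.5²]/(16+40−2) = 15504
t = (554.8 − 461.2)/√[15504·(1/16 + 1/40)] = 2.541
df = n₁ + n₂ − 2 = 54
Two-sided p-value ≈ 0.0140
Since p ≈ 0.0140 < α = 0.025, reject H0; the evidence is statistically significant.

t = 2.541, df = 54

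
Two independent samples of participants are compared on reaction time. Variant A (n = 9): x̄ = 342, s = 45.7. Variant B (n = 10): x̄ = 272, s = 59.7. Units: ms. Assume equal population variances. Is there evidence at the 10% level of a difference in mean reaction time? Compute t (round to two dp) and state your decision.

t = 2.84; reject H0

Let group 1 = variant A, group 2 = variant B. H0: μ_1 = μ_2; H1: μ_1 ≠ μ_2 (two-sample pooled-variance t-test, two-sided).
s_p² = [(9−1)·45.7² + (10−1)·59.7²]/(9+10−2) = 2869.69
t = (342 − 272)/√[2869.69·(1/9 + 1/10)] = 2.84
df = n₁ + n₂ − 2 = 17
Two-sided p-value ≈ 0.011
Since p ≈ 0.011 < α = 0.1, reject H0; the data support H1.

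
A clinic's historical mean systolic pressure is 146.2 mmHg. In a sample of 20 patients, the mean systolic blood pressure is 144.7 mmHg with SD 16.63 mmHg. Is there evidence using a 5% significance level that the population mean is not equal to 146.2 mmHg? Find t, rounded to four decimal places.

H0: μ = 146.2; H1: μ ≠ 146.2 (one-sample t-test, two-sided).
t = (x̄ − μ₀)/(s/√n) = (144.7 − 146.2)/(16.63/√20) = -0.4034
df = n − 1 = 19
Two-sided p-value ≈ 0.691
Since p ≈ 0.691 > α = 0.05, fail to reject H0; the evidence is not statistically significant.

-0.4034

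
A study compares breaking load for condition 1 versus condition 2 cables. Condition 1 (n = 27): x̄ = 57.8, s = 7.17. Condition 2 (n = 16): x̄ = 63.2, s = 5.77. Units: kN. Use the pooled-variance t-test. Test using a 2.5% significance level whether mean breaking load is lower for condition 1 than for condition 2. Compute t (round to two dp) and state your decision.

Let group 1 = condition 1, group 2 = condition 2. H0: μ_1 = μ_2; H1: μ_1 < μ_2 (two-sample pooled-variance t-test, left-tailed).
s_p² = [(27−1)·7.17² + (16−1)·5.77²]/(27+16−2) = 44.7811
t = (57.8 − 63.2)/√[44.7811·(1/27 + 1/16)] = -2.56
df = n₁ + n₂ − 2 = 41
p-value = P(T ≤ -2.56) ≈ 0.007
Since p ≈ 0.007 < α = 0.025, reject H0; the evidence is statistically significant.

t = -2.56; reject H0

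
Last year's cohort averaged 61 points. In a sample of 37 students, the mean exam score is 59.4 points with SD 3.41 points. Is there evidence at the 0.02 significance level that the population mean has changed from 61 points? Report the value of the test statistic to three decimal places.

H0: μ = 61; H1: μ ≠ 61 (one-sample t-test, two-sided).
t = (x̄ − μ₀)/(s/√n) = (59.4 − 61)/(3.41/√37) = -2.854
df = n − 1 = 36
Two-sided p-value ≈ 0.0071
Since p ≈ 0.0071 < α = 0.02, reject H0; the data support H1.

-2.854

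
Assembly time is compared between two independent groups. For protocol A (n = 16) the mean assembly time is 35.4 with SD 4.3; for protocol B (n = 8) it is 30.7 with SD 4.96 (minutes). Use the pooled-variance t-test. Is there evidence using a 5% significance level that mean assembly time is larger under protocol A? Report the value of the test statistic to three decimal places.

2.401

Let group 1 = protocol A, group 2 = protocol B. H0: μ_1 = μ_2; H1: μ_1 > μ_2 (two-sample pooled-variance t-test, right-tailed).
s_p² = [(16−1)·4.3² + (8−1)·4.96²]/(16+8−2) = 20.4346
t = (35.4 − 30.7)/√[20.4346·(1/16 + 1/8)] = 2.401
df = n₁ + n₂ − 2 = 22
p-value = P(T ≥ 2.401) ≈ 0.0126
Since p ≈ 0.0126 < α = 0.05, reject H0; the data support H1.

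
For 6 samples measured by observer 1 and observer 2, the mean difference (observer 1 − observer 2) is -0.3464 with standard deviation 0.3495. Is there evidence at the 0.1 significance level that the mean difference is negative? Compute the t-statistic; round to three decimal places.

H0: μ_d = 0; H1: μ_d < 0 (paired t-test on the differences, left-tailed).
t = d̄/(s_d/√n) = -0.3464/(0.3495/√6) = -2.428
df = n − 1 = 5
p-value = P(T ≤ -2.428) ≈ 0.0298
Since p ≈ 0.0298 < α = 0.1, reject H0; the data support H1.

-2.428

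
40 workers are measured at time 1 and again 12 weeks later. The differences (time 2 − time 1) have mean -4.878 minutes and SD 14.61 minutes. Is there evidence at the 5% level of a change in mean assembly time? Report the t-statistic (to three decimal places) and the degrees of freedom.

t = -2.112, df = 39

H0: μ_d = 0; H1: μ_d ≠ 0 (paired t-test on the differences, two-sided).
t = d̄/(s_d/√n) = -4.878/(14.61/√40) = -2.112
df = n − 1 = 39
Two-sided p-value ≈ 0.0412
Since p ≈ 0.0412 < α = 0.05, reject H0; the evidence is statistically significant.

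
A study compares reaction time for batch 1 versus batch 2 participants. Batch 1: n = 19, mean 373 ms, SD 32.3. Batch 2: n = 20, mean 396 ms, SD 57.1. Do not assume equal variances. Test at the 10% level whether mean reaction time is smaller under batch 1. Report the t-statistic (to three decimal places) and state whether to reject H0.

t = -1.558; reject H0

Let group 1 = batch 1, group 2 = batch 2. H0: μ_1 = μ_2; H1: μ_1 < μ_2 (Welch's two-sample t-test, left-tailed).
t = (x̄_1 − x̄_2)/√(s_1²/n_1 + s_2²/n_2) = (373 − 396)/√(32.3²/19 + 57.1²/20) = -1.558
Welch–Satterthwaite df ≈ 30.32
p-value = P(T ≤ -1.558) ≈ 0.0648
Since p ≈ 0.0648 < α = 0.1, reject H0; the evidence is statistically significant.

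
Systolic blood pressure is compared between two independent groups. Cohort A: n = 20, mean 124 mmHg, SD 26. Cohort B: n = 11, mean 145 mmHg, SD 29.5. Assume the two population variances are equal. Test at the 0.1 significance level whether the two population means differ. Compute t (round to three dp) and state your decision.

Let group 1 = cohort A, group 2 = cohort B. H0: μ_1 = μ_2; H1: μ_1 ≠ μ_2 (two-sample pooled-variance t-test, two-sided).
s_p² = [(20−1)·26² + (11−1)·29.5²]/(20+11−2) = 742.983
t = (124 − 145)/√[742.983·(1/20 + 1/11)] = -2.052
df = n₁ + n₂ − 2 = 29
Two-sided p-value ≈ 0.049
Since p ≈ 0.049 < α = 0.1, reject H0; the data support H1.

t = -2.052; reject H0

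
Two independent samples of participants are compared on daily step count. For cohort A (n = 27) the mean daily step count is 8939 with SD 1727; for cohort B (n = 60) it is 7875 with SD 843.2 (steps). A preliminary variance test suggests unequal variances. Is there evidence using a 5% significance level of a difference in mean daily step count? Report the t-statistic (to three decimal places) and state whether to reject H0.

Let group 1 = cohort A, group 2 = cohort B. H0: μ_1 = μ_2; H1: μ_1 ≠ μ_2 (Welch's two-sample t-test, two-sided).
t = (x̄_1 − x̄_2)/√(s_1²/n_1 + s_2²/n_2) = (8939 − 7875)/√(1727²/27 + 843.2²/60) = 3.042
Welch–Satterthwaite df ≈ 31.72
Two-sided p-value ≈ 0.0047
Since p ≈ 0.0047 < α = 0.05, reject H0; the data support H1.

t = 3.042; reject H0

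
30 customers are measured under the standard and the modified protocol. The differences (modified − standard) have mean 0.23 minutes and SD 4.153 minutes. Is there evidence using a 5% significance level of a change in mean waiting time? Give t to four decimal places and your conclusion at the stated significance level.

H0: μ_d = 0; H1: μ_d ≠ 0 (paired t-test on the differences, two-sided).
t = d̄/(s_d/√n) = 0.23/(4.153/√30) = 0.3033
df = n − 1 = 29
Two-sided p-value ≈ 0.764
Since p ≈ 0.764 > α = 0.05, fail to reject H0; the data do not provide sufficient evidence against H0.

t = 0.3033; fail to reject H0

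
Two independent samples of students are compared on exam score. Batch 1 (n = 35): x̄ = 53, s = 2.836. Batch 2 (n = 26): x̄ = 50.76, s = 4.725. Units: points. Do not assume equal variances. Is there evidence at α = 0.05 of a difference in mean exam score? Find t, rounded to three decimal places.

2.147

Let group 1 = batch 1, group 2 = batch 2. H0: μ_1 = μ_2; H1: μ_1 ≠ μ_2 (Welch's two-sample t-test, two-sided).
t = (x̄_1 − x̄_2)/√(s_1²/n_1 + s_2²/n_2) = (53 − 50.76)/√(2.836²/35 + 4.725²/26) = 2.147
Welch–Satterthwaite df ≈ 38.16
Two-sided p-value ≈ 0.0382
Since p ≈ 0.0382 < α = 0.05, reject H0; the evidence is statistically significant.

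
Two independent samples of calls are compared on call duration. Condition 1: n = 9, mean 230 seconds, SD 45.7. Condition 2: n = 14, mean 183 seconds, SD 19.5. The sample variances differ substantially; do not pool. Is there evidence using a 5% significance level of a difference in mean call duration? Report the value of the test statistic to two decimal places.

2.92

Let group 1 = condition 1, group 2 = condition 2. H0: μ_1 = μ_2; H1: μ_1 ≠ μ_2 (Welch's two-sample t-test, two-sided).
t = (x̄_1 − x̄_2)/√(s_1²/n_1 + s_2²/n_2) = (230 − 183)/√(45.7²/9 + 19.5²/14) = 2.92
Welch–Satterthwaite df ≈ 9.90
Two-sided p-value ≈ 0.015
Since p ≈ 0.015 < α = 0.05, reject H0; the data support H1.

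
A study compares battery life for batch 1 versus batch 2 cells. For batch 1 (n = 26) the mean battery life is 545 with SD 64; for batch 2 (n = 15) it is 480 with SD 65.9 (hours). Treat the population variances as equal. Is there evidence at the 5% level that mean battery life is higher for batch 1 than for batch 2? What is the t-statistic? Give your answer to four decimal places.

3.0990

Let group 1 = batch 1, group 2 = batch 2. H0: μ_1 = μ_2; H1: μ_1 > μ_2 (two-sample pooled-variance t-test, right-tailed).
s_p² = [(26−1)·64² + (15−1)·65.9²]/(26+15−2) = 4184.6
t = (545 − 480)/√[4184.6·(1/26 + 1/15)] = 3.0990
df = n₁ + n₂ − 2 = 39
p-value = P(T ≥ 3.0990) ≈ 0.002
Since p ≈ 0.002 < α = 0.05, reject H0; the evidence is statistically significant.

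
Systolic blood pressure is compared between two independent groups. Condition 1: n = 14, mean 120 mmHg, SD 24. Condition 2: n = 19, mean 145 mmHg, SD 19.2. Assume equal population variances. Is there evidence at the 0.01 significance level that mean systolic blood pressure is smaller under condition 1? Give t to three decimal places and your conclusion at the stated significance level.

Let group 1 = condition 1, group 2 = condition 2. H0: μ_1 = μ_2; H1: μ_1 < μ_2 (two-sample pooled-variance t-test, left-tailed).
s_p² = [(14−1)·24² + (19−1)·19.2²]/(14+19−2) = 455.597
t = (120 − 145)/√[455.597·(1/14 + 1/19)] = -3.325
df = n₁ + n₂ − 2 = 31
p-value = P(T ≤ -3.325) ≈ 0.0011
Since p ≈ 0.0011 < α = 0.01, reject H0; the evidence is statistically significant.

t = -3.325; reject H0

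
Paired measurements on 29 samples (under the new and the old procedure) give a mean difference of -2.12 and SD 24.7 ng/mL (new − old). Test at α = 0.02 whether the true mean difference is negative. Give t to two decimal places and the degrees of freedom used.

t = -0.46, df = 28

H0: μ_d = 0; H1: μ_d < 0 (paired t-test on the differences, left-tailed).
t = d̄/(s_d/√n) = -2.12/(24.7/√29) = -0.46
df = n − 1 = 28
p-value = P(T ≤ -0.46) ≈ 0.3238
Since p ≈ 0.3238 > α = 0.02, fail to reject H0; the evidence is not statistically significant.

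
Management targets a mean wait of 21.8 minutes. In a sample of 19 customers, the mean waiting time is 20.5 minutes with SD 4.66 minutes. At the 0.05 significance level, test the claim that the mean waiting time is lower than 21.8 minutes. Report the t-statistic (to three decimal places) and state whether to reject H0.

H0: μ = 21.8; H1: μ < 21.8 (one-sample t-test, left-tailed).
t = (x̄ − μ₀)/(s/√n) = (20.5 − 21.8)/(4.66/√19) = -1.216
df = n − 1 = 18
p-value = P(T ≤ -1.216) ≈ 0.1198
Since p ≈ 0.1198 > α = 0.05, fail to reject H0; the data do not provide sufficient evidence against H0.

t = -1.216; fail to reject H0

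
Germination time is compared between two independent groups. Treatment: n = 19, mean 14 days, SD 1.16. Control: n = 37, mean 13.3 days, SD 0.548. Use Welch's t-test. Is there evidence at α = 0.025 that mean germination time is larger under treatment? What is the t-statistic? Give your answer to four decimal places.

2.4915

Let group 1 = treatment, group 2 = control. H0: μ_1 = μ_2; H1: μ_1 > μ_2 (Welch's two-sample t-test, right-tailed).
t = (x̄_1 − x̄_2)/√(s_1²/n_1 + s_2²/n_2) = (14 − 13.3)/√(1.16²/19 + 0.548²/37) = 2.4915
Welch–Satterthwaite df ≈ 22.22
p-value = P(T ≥ 2.4915) ≈ 0.010
Since p ≈ 0.010 < α = 0.025, reject H0; the evidence is statistically significant.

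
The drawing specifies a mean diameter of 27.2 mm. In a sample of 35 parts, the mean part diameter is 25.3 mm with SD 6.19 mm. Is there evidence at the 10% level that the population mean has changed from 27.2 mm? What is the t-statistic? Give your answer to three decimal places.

-1.816

H0: μ = 27.2; H1: μ ≠ 27.2 (one-sample t-test, two-sided).
t = (x̄ − μ₀)/(s/√n) = (25.3 − 27.2)/(6.19/√35) = -1.816
df = n − 1 = 34
Two-sided p-value ≈ 0.078
Since p ≈ 0.078 < α = 0.1, reject H0; the data support H1.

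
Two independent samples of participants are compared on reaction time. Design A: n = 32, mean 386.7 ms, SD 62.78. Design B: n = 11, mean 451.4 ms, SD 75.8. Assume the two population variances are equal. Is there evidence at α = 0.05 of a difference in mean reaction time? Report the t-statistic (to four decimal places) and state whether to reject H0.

t = -2.7966; reject H0

Let group 1 = design A, group 2 = design B. H0: μ_1 = μ_2; H1: μ_1 ≠ μ_2 (two-sample pooled-variance t-test, two-sided).
s_p² = [(32−1)·62.78² + (11−1)·75.8²]/(32+11−2) = 4381.4
t = (386.7 − 451.4)/√[4381.4·(1/32 + 1/11)] = -2.7966
df = n₁ + n₂ − 2 = 41
Two-sided p-value ≈ 0.008
Since p ≈ 0.008 < α = 0.05, reject H0; the evidence is statistically significant.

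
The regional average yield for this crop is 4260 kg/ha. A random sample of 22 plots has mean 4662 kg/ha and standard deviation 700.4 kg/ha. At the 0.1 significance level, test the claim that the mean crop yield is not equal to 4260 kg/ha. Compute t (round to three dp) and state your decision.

H0: μ = 4260; H1: μ ≠ 4260 (one-sample t-test, two-sided).
t = (x̄ − μ₀)/(s/√n) = (4662 − 4260)/(700.4/√22) = 2.692
df = n − 1 = 21
Two-sided p-value ≈ 0.0136
Since p ≈ 0.0136 < α = 0.1, reject H0; the evidence is statistically significant.

t = 2.692; reject H0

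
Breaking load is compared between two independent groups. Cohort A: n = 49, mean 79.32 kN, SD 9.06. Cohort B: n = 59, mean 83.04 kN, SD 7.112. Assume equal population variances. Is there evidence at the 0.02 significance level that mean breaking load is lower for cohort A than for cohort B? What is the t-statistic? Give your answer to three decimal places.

Let group 1 = cohort A, group 2 = cohort B. H0: μ_1 = μ_2; H1: μ_1 < μ_2 (two-sample pooled-variance t-test, left-tailed).
s_p² = [(49−1)·9.06² + (59−1)·7.112²]/(49+59−2) = 64.8461
t = (79.32 − 83.04)/√[64.8461·(1/49 + 1/59)] = -2.390
df = n₁ + n₂ − 2 = 106
p-value = P(T ≤ -2.390) ≈ 0.009
Since p ≈ 0.009 < α = 0.02, reject H0; the evidence is statistically significant.

-2.390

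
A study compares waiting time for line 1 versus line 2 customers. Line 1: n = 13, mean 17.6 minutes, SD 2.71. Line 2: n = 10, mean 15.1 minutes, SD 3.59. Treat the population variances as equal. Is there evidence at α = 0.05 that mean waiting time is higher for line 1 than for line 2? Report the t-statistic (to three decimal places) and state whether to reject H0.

Let group 1 = line 1, group 2 = line 2. H0: μ_1 = μ_2; H1: μ_1 > μ_2 (two-sample pooled-variance t-test, right-tailed).
s_p² = [(13−1)·2.71² + (10−1)·3.59²]/(13+10−2) = 9.7201
t = (17.6 − 15.1)/√[9.7201·(1/13 + 1/10)] = 1.906
df = n₁ + n₂ − 2 = 21
p-value = P(T ≥ 1.906) ≈ 0.035
Since p ≈ 0.035 < α = 0.05, reject H0; the data support H1.

t = 1.906; reject H0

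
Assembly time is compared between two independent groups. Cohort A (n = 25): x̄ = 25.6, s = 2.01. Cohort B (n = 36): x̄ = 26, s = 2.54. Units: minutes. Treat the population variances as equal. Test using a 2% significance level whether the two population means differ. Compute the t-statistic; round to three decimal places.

Let group 1 = cohort A, group 2 = cohort B. H0: μ_1 = μ_2; H1: μ_1 ≠ μ_2 (two-sample pooled-variance t-test, two-sided).
s_p² = [(25−1)·2.01² + (36−1)·2.54²]/(25+36−2) = 5.47065
t = (25.6 − 26)/√[5.47065·(1/25 + 1/36)] = -0.657
df = n₁ + n₂ − 2 = 59
Two-sided p-value ≈ 0.5138
Since p ≈ 0.5138 > α = 0.02, fail to reject H0; the data do not provide sufficient evidence against H0.

-0.657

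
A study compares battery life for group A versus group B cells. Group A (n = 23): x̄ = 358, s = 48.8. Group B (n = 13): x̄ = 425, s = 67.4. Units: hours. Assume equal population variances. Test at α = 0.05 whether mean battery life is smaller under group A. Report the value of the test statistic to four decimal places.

Let group 1 = group A, group 2 = group B. H0: μ_1 = μ_2; H1: μ_1 < μ_2 (two-sample pooled-variance t-test, left-tailed).
s_p² = [(23−1)·48.8² + (13−1)·67.4²]/(23+13−2) = 3144.26
t = (358 − 425)/√[3144.26·(1/23 + 1/13)] = -3.4435
df = n₁ + n₂ − 2 = 34
p-value = P(T ≤ -3.4435) ≈ 0.0008
Since p ≈ 0.0008 < α = 0.05, reject H0; the evidence is statistically significant.

-3.4435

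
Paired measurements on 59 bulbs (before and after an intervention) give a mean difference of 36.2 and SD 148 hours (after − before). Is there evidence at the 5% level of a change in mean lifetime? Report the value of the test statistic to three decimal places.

H0: μ_d = 0; H1: μ_d ≠ 0 (paired t-test on the differences, two-sided).
t = d̄/(s_d/√n) = 36.2/(148/√59) = 1.879
df = n − 1 = 58
Two-sided p-value ≈ 0.065
Since p ≈ 0.065 > α = 0.05, fail to reject H0; the evidence is not statistically significant.

1.879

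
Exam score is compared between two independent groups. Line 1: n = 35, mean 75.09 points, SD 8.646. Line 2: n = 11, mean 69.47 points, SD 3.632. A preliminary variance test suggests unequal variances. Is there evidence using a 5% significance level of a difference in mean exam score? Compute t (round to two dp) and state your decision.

t = 3.08; reject H0

Let group 1 = line 1, group 2 = line 2. H0: μ_1 = μ_2; H1: μ_1 ≠ μ_2 (Welch's two-sample t-test, two-sided).
t = (x̄_1 − x̄_2)/√(s_1²/n_1 + s_2²/n_2) = (75.09 − 69.47)/√(8.646²/35 + 3.632²/11) = 3.08
Welch–Satterthwaite df ≈ 40.01
Two-sided p-value ≈ 0.004
Since p ≈ 0.004 < α = 0.05, reject H0; the data support H1.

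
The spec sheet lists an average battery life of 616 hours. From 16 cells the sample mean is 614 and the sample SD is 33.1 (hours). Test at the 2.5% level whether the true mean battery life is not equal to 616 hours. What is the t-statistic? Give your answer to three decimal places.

-0.242

H0: μ = 616; H1: μ ≠ 616 (one-sample t-test, two-sided).
t = (x̄ − μ₀)/(s/√n) = (614 − 616)/(33.1/√16) = -0.242
df = n − 1 = 15
Two-sided p-value ≈ 0.8123
Since p ≈ 0.8123 > α = 0.025, fail to reject H0; the evidence is not statistically significant.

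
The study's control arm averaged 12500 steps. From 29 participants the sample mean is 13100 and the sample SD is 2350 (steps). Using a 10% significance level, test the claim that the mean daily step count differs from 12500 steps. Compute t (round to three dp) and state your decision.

H0: μ = 12500; H1: μ ≠ 12500 (one-sample t-test, two-sided).
t = (x̄ − μ₀)/(s/√n) = (13100 − 12500)/(2350/√29) = 1.375
df = n − 1 = 28
Two-sided p-value ≈ 0.180
Since p ≈ 0.180 > α = 0.1, fail to reject H0; the data do not provide sufficient evidence against H0.

t = 1.375; fail to reject H0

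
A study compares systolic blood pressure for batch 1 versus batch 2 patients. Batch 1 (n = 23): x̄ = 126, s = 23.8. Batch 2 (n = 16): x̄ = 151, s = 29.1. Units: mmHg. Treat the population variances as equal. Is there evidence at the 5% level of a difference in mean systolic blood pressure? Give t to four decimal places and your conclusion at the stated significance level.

Let group 1 = batch 1, group 2 = batch 2. H0: μ_1 = μ_2; H1: μ_1 ≠ μ_2 (two-sample pooled-variance t-test, two-sided).
s_p² = [(23−1)·23.8² + (16−1)·29.1²]/(23+16−2) = 680.104
t = (126 − 151)/√[680.104·(1/23 + 1/16)] = -2.9447
df = n₁ + n₂ − 2 = 37
Two-sided p-value ≈ 0.0056
Since p ≈ 0.0056 < α = 0.05, reject H0; the evidence is statistically significant.

t = -2.9447; reject H0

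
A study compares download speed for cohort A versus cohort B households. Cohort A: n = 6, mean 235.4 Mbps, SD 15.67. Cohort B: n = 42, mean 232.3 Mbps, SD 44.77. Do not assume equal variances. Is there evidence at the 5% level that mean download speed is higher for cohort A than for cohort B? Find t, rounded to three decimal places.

Let group 1 = cohort A, group 2 = cohort B. H0: μ_1 = μ_2; H1: μ_1 > μ_2 (Welch's two-sample t-test, right-tailed).
t = (x̄_1 − x̄_2)/√(s_1²/n_1 + s_2²/n_2) = (235.4 − 232.3)/√(15.67²/6 + 44.77²/42) = 0.329
Welch–Satterthwaite df ≈ 20.12
p-value = P(T ≥ 0.329) ≈ 0.373
Since p ≈ 0.373 > α = 0.05, fail to reject H0; the data do not provide sufficient evidence against H0.

0.329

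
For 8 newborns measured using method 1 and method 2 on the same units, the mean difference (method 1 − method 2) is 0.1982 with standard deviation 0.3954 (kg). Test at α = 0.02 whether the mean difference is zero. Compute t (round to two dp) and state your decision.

t = 1.42; fail to reject H0

H0: μ_d = 0; H1: μ_d ≠ 0 (paired t-test on the differences, two-sided).
t = d̄/(s_d/√n) = 0.1982/(0.3954/√8) = 1.42
df = n − 1 = 7
Two-sided p-value ≈ 0.1992
Since p ≈ 0.1992 > α = 0.02, fail to reject H0; the evidence is not statistically significant.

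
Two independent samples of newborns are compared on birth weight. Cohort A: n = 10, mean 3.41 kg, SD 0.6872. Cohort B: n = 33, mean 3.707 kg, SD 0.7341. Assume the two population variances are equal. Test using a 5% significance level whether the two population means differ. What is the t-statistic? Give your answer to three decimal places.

Let group 1 = cohort A, group 2 = cohort B. H0: μ_1 = μ_2; H1: μ_1 ≠ μ_2 (two-sample pooled-variance t-test, two-sided).
s_p² = [(10−1)·0.6872² + (33−1)·0.7341²]/(10+33−2) = 0.52427
t = (3.41 − 3.707)/√[0.52427·(1/10 + 1/33)] = -1.136
df = n₁ + n₂ − 2 = 41
Two-sided p-value ≈ 0.2624
Since p ≈ 0.2624 > α = 0.05, fail to reject H0; the data do not provide sufficient evidence against H0.

-1.136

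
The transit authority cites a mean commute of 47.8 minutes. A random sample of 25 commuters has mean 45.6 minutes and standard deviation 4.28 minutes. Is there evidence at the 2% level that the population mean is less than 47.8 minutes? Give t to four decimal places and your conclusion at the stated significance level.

t = -2.5701; reject H0

H0: μ = 47.8; H1: μ < 47.8 (one-sample t-test, left-tailed).
t = (x̄ − μ₀)/(s/√n) = (45.6 − 47.8)/(4.28/√25) = -2.5701
df = n − 1 = 24
p-value = P(T ≤ -2.5701) ≈ 0.008
Since p ≈ 0.008 < α = 0.02, reject H0; the evidence is statistically significant.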